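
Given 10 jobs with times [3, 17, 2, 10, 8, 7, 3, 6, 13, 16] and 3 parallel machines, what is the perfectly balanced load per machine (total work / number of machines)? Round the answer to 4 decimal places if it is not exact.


Total processing time = 3 + 17 + 2 + 10 + 8 + 7 + 3 + 6 + 13 + 16 = 85
Number of machines = 3
Ideal balanced load = 85 / 3 = 28.3333

28.3333


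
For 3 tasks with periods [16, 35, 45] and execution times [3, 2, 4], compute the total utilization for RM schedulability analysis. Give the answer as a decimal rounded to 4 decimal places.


Compute individual utilizations (exact fractions):
  Task 1: C/T = 3/16 (approx. 0.1875)
  Task 2: C/T = 2/35 (approx. 0.0571)
  Task 3: C/T = 4/45 (approx. 0.0889)
Total utilization U = 3/16 + 2/35 + 4/45 = 1681/5040
Rounded to 4 decimal places: U = 0.3335
RM (Liu & Layland) bound for 3 tasks = 0.779763; compare with U = 1681/5040 (approx. 0.333532)
U <= bound, so schedulable by RM sufficient condition.

0.3335


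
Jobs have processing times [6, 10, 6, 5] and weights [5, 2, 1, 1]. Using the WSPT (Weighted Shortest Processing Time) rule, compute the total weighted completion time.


Compute p/w ratios and sort ascending (WSPT): [(6, 5), (10, 2), (5, 1), (6, 1)]
Compute weighted completion times:
  Job (p=6,w=5): C=6, w*C=5*6=30
  Job (p=10,w=2): C=16, w*C=2*16=32
  Job (p=5,w=1): C=21, w*C=1*21=21
  Job (p=6,w=1): C=27, w*C=1*27=27
Total weighted completion time = 110

110


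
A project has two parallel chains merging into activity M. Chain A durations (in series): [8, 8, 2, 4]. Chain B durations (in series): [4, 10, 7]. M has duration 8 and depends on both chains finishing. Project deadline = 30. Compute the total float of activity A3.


Forward pass: ES(A3) = sum of predecessors on chain A = 16
EF = ES + duration = 16 + 2 = 18
Backward pass: LF(M) = deadline = 30; LS(M) = 30 - 8 = 22
LF(A3) = LS(M) - sum(successors on chain A) = 22 - 4 = 18
LS = LF - duration = 18 - 2 = 16
Total float = LS - ES = 16 - 16 = 0

0


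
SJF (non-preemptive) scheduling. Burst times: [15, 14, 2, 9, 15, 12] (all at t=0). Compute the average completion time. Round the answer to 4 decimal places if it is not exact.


SJF order (ascending): [2, 9, 12, 14, 15, 15]
Completion times:
  Job 1: burst=2, C=2
  Job 2: burst=9, C=11
  Job 3: burst=12, C=23
  Job 4: burst=14, C=37
  Job 5: burst=15, C=52
  Job 6: burst=15, C=67
Average completion = 192/6 = 32.0

32.0


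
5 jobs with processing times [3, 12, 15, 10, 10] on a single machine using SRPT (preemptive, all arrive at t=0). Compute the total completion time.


Since all jobs arrive at t=0, SRPT equals SPT ordering.
SPT order: [3, 10, 10, 12, 15]
Completion times:
  Job 1: p=3, C=3
  Job 2: p=10, C=13
  Job 3: p=10, C=23
  Job 4: p=12, C=35
  Job 5: p=15, C=50
Total completion time = 3 + 13 + 23 + 35 + 50 = 124

124


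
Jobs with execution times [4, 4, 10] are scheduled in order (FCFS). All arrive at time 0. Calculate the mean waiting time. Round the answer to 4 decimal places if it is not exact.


FCFS order (as given): [4, 4, 10]
Waiting times:
  Job 1: wait = 0
  Job 2: wait = 4
  Job 3: wait = 8
Sum of waiting times = 12
Average waiting time = 12/3 = 4.0

4.0


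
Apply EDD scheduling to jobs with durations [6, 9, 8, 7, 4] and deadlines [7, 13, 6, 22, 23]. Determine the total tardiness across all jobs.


Sort by due date (EDD order): [(8, 6), (6, 7), (9, 13), (7, 22), (4, 23)]
Compute completion times and tardiness:
  Job 1: p=8, d=6, C=8, tardiness=max(0,8-6)=2
  Job 2: p=6, d=7, C=14, tardiness=max(0,14-7)=7
  Job 3: p=9, d=13, C=23, tardiness=max(0,23-13)=10
  Job 4: p=7, d=22, C=30, tardiness=max(0,30-22)=8
  Job 5: p=4, d=23, C=34, tardiness=max(0,34-23)=11
Total tardiness = 38

38


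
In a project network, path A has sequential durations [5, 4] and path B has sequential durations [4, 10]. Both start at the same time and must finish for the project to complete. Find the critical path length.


Path A total = 5 + 4 = 9
Path B total = 4 + 10 = 14
Critical path = longest path = max(9, 14) = 14

14


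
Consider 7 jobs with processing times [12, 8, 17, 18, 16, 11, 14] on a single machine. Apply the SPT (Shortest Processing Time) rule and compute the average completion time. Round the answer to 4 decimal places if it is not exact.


Sort jobs by processing time (SPT order): [8, 11, 12, 14, 16, 17, 18]
Compute completion times sequentially:
  Job 1: processing = 8, completes at 8
  Job 2: processing = 11, completes at 19
  Job 3: processing = 12, completes at 31
  Job 4: processing = 14, completes at 45
  Job 5: processing = 16, completes at 61
  Job 6: processing = 17, completes at 78
  Job 7: processing = 18, completes at 96
Sum of completion times = 338
Average completion time = 338/7 = 48.2857

48.2857


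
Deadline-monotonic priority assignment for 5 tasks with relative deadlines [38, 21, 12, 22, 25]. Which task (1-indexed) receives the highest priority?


Sort tasks by relative deadline (ascending):
  Task 3: deadline = 12
  Task 2: deadline = 21
  Task 4: deadline = 22
  Task 5: deadline = 25
  Task 1: deadline = 38
Priority order (highest first): [3, 2, 4, 5, 1]
Highest priority task = 3

3


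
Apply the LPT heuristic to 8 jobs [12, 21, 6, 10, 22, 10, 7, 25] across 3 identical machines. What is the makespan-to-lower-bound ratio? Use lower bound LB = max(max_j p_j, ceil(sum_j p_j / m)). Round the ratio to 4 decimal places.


LPT order: [25, 22, 21, 12, 10, 10, 7, 6]
Machine loads after assignment: [35, 39, 39]
LPT makespan = 39
Lower bound = max(max_job, ceil(total/3)) = max(25, 38) = 38
Ratio = 39 / 38 = 1.0263

1.0263


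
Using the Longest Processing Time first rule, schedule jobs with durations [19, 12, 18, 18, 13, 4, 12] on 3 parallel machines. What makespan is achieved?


Sort jobs in decreasing order (LPT): [19, 18, 18, 13, 12, 12, 4]
Assign each job to the least loaded machine:
  Machine 1: jobs [19, 12], load = 31
  Machine 2: jobs [18, 13], load = 31
  Machine 3: jobs [18, 12, 4], load = 34
Makespan = max load = 34

34


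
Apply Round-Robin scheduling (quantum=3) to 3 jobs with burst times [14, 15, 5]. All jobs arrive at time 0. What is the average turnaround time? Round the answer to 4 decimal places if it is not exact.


Time quantum = 3
Execution trace:
  J1 runs 3 units, time = 3
  J2 runs 3 units, time = 6
  J3 runs 3 units, time = 9
  J1 runs 3 units, time = 12
  J2 runs 3 units, time = 15
  J3 runs 2 units, time = 17
  J1 runs 3 units, time = 20
  J2 runs 3 units, time = 23
  J1 runs 3 units, time = 26
  J2 runs 3 units, time = 29
  J1 runs 2 units, time = 31
  J2 runs 3 units, time = 34
Finish times: [31, 34, 17]
Average turnaround = 82/3 = 27.3333

27.3333


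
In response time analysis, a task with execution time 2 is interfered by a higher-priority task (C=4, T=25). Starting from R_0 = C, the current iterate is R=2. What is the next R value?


R_next = C + ceil(R_prev / T_hp) * C_hp
ceil(2 / 25) = ceil(0.08) = 1
Interference = 1 * 4 = 4
R_next = 2 + 4 = 6

6


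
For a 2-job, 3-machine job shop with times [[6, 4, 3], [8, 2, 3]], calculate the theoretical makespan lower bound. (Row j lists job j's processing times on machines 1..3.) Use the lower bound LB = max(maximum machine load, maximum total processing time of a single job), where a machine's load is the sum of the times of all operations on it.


Machine loads:
  Machine 1: 6 + 8 = 14
  Machine 2: 4 + 2 = 6
  Machine 3: 3 + 3 = 6
Max machine load = 14
Job totals:
  Job 1: 13
  Job 2: 13
Max job total = 13
Lower bound = max(14, 13) = 14

14


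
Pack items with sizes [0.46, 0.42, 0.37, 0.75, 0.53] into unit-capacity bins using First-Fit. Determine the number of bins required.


Place items sequentially using First-Fit:
  Item 0.46 -> new Bin 1
  Item 0.42 -> Bin 1 (now 0.88)
  Item 0.37 -> new Bin 2
  Item 0.75 -> new Bin 3
  Item 0.53 -> Bin 2 (now 0.9)
Total bins used = 3

3


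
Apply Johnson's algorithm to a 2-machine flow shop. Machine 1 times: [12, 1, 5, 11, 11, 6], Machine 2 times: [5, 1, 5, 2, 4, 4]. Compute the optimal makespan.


Apply Johnson's rule:
  Group 1 (a <= b): [(2, 1, 1), (3, 5, 5)]
  Group 2 (a > b): [(1, 12, 5), (5, 11, 4), (6, 6, 4), (4, 11, 2)]
Optimal job order: [2, 3, 1, 5, 6, 4]
Schedule:
  Job 2: M1 done at 1, M2 done at 2
  Job 3: M1 done at 6, M2 done at 11
  Job 1: M1 done at 18, M2 done at 23
  Job 5: M1 done at 29, M2 done at 33
  Job 6: M1 done at 35, M2 done at 39
  Job 4: M1 done at 46, M2 done at 48
Makespan = 48

48


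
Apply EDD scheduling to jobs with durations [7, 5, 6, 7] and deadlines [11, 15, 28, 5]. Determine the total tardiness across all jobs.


Sort by due date (EDD order): [(7, 5), (7, 11), (5, 15), (6, 28)]
Compute completion times and tardiness:
  Job 1: p=7, d=5, C=7, tardiness=max(0,7-5)=2
  Job 2: p=7, d=11, C=14, tardiness=max(0,14-11)=3
  Job 3: p=5, d=15, C=19, tardiness=max(0,19-15)=4
  Job 4: p=6, d=28, C=25, tardiness=max(0,25-28)=0
Total tardiness = 9

9


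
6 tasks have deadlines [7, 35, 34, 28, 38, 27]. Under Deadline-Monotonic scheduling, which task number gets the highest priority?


Sort tasks by relative deadline (ascending):
  Task 1: deadline = 7
  Task 6: deadline = 27
  Task 4: deadline = 28
  Task 3: deadline = 34
  Task 2: deadline = 35
  Task 5: deadline = 38
Priority order (highest first): [1, 6, 4, 3, 2, 5]
Highest priority task = 1

1


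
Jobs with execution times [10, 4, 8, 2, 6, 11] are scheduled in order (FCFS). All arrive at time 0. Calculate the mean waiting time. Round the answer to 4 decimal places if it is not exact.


FCFS order (as given): [10, 4, 8, 2, 6, 11]
Waiting times:
  Job 1: wait = 0
  Job 2: wait = 10
  Job 3: wait = 14
  Job 4: wait = 22
  Job 5: wait = 24
  Job 6: wait = 30
Sum of waiting times = 100
Average waiting time = 100/6 = 16.6667

16.6667


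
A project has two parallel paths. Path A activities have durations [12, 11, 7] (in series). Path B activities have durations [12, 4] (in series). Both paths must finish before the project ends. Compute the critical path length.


Path A total = 12 + 11 + 7 = 30
Path B total = 12 + 4 = 16
Critical path = longest path = max(30, 16) = 30

30


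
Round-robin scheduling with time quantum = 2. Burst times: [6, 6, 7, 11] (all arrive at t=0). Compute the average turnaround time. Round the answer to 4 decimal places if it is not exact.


Time quantum = 2
Execution trace:
  J1 runs 2 units, time = 2
  J2 runs 2 units, time = 4
  J3 runs 2 units, time = 6
  J4 runs 2 units, time = 8
  J1 runs 2 units, time = 10
  J2 runs 2 units, time = 12
  J3 runs 2 units, time = 14
  J4 runs 2 units, time = 16
  J1 runs 2 units, time = 18
  J2 runs 2 units, time = 20
  J3 runs 2 units, time = 22
  J4 runs 2 units, time = 24
  J3 runs 1 units, time = 25
  J4 runs 2 units, time = 27
  J4 runs 2 units, time = 29
  J4 runs 1 units, time = 30
Finish times: [18, 20, 25, 30]
Average turnaround = 93/4 = 23.25

23.25


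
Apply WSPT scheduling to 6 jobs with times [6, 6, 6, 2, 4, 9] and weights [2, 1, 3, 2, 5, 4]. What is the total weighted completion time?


Compute p/w ratios and sort ascending (WSPT): [(4, 5), (2, 2), (6, 3), (9, 4), (6, 2), (6, 1)]
Compute weighted completion times:
  Job (p=4,w=5): C=4, w*C=5*4=20
  Job (p=2,w=2): C=6, w*C=2*6=12
  Job (p=6,w=3): C=12, w*C=3*12=36
  Job (p=9,w=4): C=21, w*C=4*21=84
  Job (p=6,w=2): C=27, w*C=2*27=54
  Job (p=6,w=1): C=33, w*C=1*33=33
Total weighted completion time = 239

239


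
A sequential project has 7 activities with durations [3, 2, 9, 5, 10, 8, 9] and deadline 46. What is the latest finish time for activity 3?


LF(activity 3) = deadline - sum of successor durations
Successors: activities 4 through 7 with durations [5, 10, 8, 9]
Sum of successor durations = 32
LF = 46 - 32 = 14

14


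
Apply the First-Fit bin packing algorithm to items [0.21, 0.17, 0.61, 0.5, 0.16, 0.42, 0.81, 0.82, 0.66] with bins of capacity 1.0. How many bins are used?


Place items sequentially using First-Fit:
  Item 0.21 -> new Bin 1
  Item 0.17 -> Bin 1 (now 0.38)
  Item 0.61 -> Bin 1 (now 0.99)
  Item 0.5 -> new Bin 2
  Item 0.16 -> Bin 2 (now 0.66)
  Item 0.42 -> new Bin 3
  Item 0.81 -> new Bin 4
  Item 0.82 -> new Bin 5
  Item 0.66 -> new Bin 6
Total bins used = 6

6


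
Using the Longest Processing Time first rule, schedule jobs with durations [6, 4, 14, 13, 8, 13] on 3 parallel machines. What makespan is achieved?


Sort jobs in decreasing order (LPT): [14, 13, 13, 8, 6, 4]
Assign each job to the least loaded machine:
  Machine 1: jobs [14, 4], load = 18
  Machine 2: jobs [13, 8], load = 21
  Machine 3: jobs [13, 6], load = 19
Makespan = max load = 21

21


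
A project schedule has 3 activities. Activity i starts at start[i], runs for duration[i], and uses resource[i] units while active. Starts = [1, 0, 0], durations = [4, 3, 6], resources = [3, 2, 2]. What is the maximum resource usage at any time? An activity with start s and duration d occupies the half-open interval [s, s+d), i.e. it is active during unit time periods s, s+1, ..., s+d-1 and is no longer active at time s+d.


Each activity i is active on [start_i, start_i + duration_i).
Compute total resource usage per time slot:
  t=0: active resources = [2, 2], total = 4
  t=1: active resources = [3, 2, 2], total = 7
  t=2: active resources = [3, 2, 2], total = 7
  t=3: active resources = [3, 2], total = 5
  t=4: active resources = [3, 2], total = 5
  t=5: active resources = [2], total = 2
Peak resource demand = 7

7


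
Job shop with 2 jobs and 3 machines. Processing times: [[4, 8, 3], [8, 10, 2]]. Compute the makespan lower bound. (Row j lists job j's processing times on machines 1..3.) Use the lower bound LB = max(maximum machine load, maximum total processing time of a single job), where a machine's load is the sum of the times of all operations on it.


Machine loads:
  Machine 1: 4 + 8 = 12
  Machine 2: 8 + 10 = 18
  Machine 3: 3 + 2 = 5
Max machine load = 18
Job totals:
  Job 1: 15
  Job 2: 20
Max job total = 20
Lower bound = max(18, 20) = 20

20


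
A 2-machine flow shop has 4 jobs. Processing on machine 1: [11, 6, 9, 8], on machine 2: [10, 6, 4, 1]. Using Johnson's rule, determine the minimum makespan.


Apply Johnson's rule:
  Group 1 (a <= b): [(2, 6, 6)]
  Group 2 (a > b): [(1, 11, 10), (3, 9, 4), (4, 8, 1)]
Optimal job order: [2, 1, 3, 4]
Schedule:
  Job 2: M1 done at 6, M2 done at 12
  Job 1: M1 done at 17, M2 done at 27
  Job 3: M1 done at 26, M2 done at 31
  Job 4: M1 done at 34, M2 done at 35
Makespan = 35

35


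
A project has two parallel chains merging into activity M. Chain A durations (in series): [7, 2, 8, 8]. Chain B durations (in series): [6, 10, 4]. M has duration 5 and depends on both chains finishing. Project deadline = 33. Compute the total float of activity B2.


Forward pass: ES(B2) = sum of predecessors on chain B = 6
EF = ES + duration = 6 + 10 = 16
Backward pass: LF(M) = deadline = 33; LS(M) = 33 - 5 = 28
LF(B2) = LS(M) - sum(successors on chain B) = 28 - 4 = 24
LS = LF - duration = 24 - 10 = 14
Total float = LS - ES = 14 - 6 = 8

8


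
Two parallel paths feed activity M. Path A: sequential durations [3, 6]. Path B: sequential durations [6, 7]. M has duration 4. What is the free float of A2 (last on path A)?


ES(A2) = sum of predecessors on chain A = 3
EF(A2) = ES + duration = 3 + 6 = 9
Successor of A2 is M. ES(M) = max(sum(A), sum(B)) = max(9, 13) = 13
Free float = ES(successor) - EF(current) = 13 - 9 = 4

4


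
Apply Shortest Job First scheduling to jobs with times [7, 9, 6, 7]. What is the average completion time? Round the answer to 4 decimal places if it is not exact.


SJF order (ascending): [6, 7, 7, 9]
Completion times:
  Job 1: burst=6, C=6
  Job 2: burst=7, C=13
  Job 3: burst=7, C=20
  Job 4: burst=9, C=29
Average completion = 68/4 = 17.0

17.0


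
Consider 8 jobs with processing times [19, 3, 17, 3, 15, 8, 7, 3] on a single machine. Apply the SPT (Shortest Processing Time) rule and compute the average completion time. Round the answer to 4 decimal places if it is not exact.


Sort jobs by processing time (SPT order): [3, 3, 3, 7, 8, 15, 17, 19]
Compute completion times sequentially:
  Job 1: processing = 3, completes at 3
  Job 2: processing = 3, completes at 6
  Job 3: processing = 3, completes at 9
  Job 4: processing = 7, completes at 16
  Job 5: processing = 8, completes at 24
  Job 6: processing = 15, completes at 39
  Job 7: processing = 17, completes at 56
  Job 8: processing = 19, completes at 75
Sum of completion times = 228
Average completion time = 228/8 = 28.5

28.5


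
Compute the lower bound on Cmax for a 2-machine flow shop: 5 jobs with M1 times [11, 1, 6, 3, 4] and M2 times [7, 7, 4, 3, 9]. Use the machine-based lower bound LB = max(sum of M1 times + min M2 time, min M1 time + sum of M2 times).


LB1 = sum(M1 times) + min(M2 times) = 25 + 3 = 28
LB2 = min(M1 times) + sum(M2 times) = 1 + 30 = 31
Lower bound = max(LB1, LB2) = max(28, 31) = 31

31


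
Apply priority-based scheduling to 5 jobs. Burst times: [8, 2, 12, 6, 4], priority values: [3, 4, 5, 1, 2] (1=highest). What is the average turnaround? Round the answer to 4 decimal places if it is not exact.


Sort by priority (ascending = highest first):
Order: [(1, 6), (2, 4), (3, 8), (4, 2), (5, 12)]
Completion times:
  Priority 1, burst=6, C=6
  Priority 2, burst=4, C=10
  Priority 3, burst=8, C=18
  Priority 4, burst=2, C=20
  Priority 5, burst=12, C=32
Average turnaround = 86/5 = 17.2

17.2


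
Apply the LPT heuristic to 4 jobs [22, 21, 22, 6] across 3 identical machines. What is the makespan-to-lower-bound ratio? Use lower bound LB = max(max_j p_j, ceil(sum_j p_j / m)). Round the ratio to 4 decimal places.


LPT order: [22, 22, 21, 6]
Machine loads after assignment: [22, 22, 27]
LPT makespan = 27
Lower bound = max(max_job, ceil(total/3)) = max(22, 24) = 24
Ratio = 27 / 24 = 1.125

1.125


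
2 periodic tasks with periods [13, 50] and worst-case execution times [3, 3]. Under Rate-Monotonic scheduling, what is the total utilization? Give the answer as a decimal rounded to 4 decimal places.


Compute individual utilizations (exact fractions):
  Task 1: C/T = 3/13 (approx. 0.2308)
  Task 2: C/T = 3/50 (approx. 0.06)
Total utilization U = 3/13 + 3/50 = 189/650
Rounded to 4 decimal places: U = 0.2908
RM (Liu & Layland) bound for 2 tasks = 0.828427; compare with U = 189/650 (approx. 0.290769)
U <= bound, so schedulable by RM sufficient condition.

0.2908


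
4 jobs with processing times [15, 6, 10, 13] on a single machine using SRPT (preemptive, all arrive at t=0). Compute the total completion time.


Since all jobs arrive at t=0, SRPT equals SPT ordering.
SPT order: [6, 10, 13, 15]
Completion times:
  Job 1: p=6, C=6
  Job 2: p=10, C=16
  Job 3: p=13, C=29
  Job 4: p=15, C=44
Total completion time = 6 + 16 + 29 + 44 = 95

95


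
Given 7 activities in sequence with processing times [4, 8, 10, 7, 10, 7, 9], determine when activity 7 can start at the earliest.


Activity 7 starts after activities 1 through 6 complete.
Predecessor durations: [4, 8, 10, 7, 10, 7]
ES = 4 + 8 + 10 + 7 + 10 + 7 = 46

46


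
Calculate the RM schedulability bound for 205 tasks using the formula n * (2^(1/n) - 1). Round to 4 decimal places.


Compute 2^(1/205) = 1.0033869285
Subtract 1: 1.0033869285 - 1 = 0.0033869285
Multiply by n: 205 * 0.0033869285 = 0.6943203425
Round to 4 dp: 0.6943

0.6943


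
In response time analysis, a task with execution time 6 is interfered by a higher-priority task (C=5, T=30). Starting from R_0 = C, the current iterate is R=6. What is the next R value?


R_next = C + ceil(R_prev / T_hp) * C_hp
ceil(6 / 30) = ceil(0.2) = 1
Interference = 1 * 5 = 5
R_next = 6 + 5 = 11

11


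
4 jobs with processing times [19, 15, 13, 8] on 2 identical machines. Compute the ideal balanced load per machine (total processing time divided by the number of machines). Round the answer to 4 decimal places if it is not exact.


Total processing time = 19 + 15 + 13 + 8 = 55
Number of machines = 2
Ideal balanced load = 55 / 2 = 27.5

27.5


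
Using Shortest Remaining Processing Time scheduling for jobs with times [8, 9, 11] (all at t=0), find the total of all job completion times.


Since all jobs arrive at t=0, SRPT equals SPT ordering.
SPT order: [8, 9, 11]
Completion times:
  Job 1: p=8, C=8
  Job 2: p=9, C=17
  Job 3: p=11, C=28
Total completion time = 8 + 17 + 28 = 53

53


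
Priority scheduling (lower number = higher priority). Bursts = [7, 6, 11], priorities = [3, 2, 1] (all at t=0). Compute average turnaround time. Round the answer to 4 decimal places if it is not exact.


Sort by priority (ascending = highest first):
Order: [(1, 11), (2, 6), (3, 7)]
Completion times:
  Priority 1, burst=11, C=11
  Priority 2, burst=6, C=17
  Priority 3, burst=7, C=24
Average turnaround = 52/3 = 17.3333

17.3333


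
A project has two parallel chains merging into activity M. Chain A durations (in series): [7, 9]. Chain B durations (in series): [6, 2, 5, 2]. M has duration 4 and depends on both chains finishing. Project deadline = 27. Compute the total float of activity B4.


Forward pass: ES(B4) = sum of predecessors on chain B = 13
EF = ES + duration = 13 + 2 = 15
Backward pass: LF(M) = deadline = 27; LS(M) = 27 - 4 = 23
LF(B4) = LS(M) - sum(successors on chain B) = 23 - 0 = 23
LS = LF - duration = 23 - 2 = 21
Total float = LS - ES = 21 - 13 = 8

8


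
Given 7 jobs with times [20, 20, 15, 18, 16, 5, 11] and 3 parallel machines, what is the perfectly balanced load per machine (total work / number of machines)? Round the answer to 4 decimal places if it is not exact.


Total processing time = 20 + 20 + 15 + 18 + 16 + 5 + 11 = 105
Number of machines = 3
Ideal balanced load = 105 / 3 = 35.0

35.0


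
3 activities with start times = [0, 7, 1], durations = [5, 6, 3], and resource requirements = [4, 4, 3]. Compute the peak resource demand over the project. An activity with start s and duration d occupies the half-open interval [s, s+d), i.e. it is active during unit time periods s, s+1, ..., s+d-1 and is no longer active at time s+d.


Each activity i is active on [start_i, start_i + duration_i).
Compute total resource usage per time slot:
  t=0: active resources = [4], total = 4
  t=1: active resources = [4, 3], total = 7
  t=2: active resources = [4, 3], total = 7
  t=3: active resources = [4, 3], total = 7
  t=4: active resources = [4], total = 4
  t=5: active resources = [], total = 0
  t=6: active resources = [], total = 0
  t=7: active resources = [4], total = 4
  t=8: active resources = [4], total = 4
  t=9: active resources = [4], total = 4
  t=10: active resources = [4], total = 4
  t=11: active resources = [4], total = 4
  t=12: active resources = [4], total = 4
Peak resource demand = 7

7


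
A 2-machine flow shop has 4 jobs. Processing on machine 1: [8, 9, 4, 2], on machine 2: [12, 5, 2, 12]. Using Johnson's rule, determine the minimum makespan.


Apply Johnson's rule:
  Group 1 (a <= b): [(4, 2, 12), (1, 8, 12)]
  Group 2 (a > b): [(2, 9, 5), (3, 4, 2)]
Optimal job order: [4, 1, 2, 3]
Schedule:
  Job 4: M1 done at 2, M2 done at 14
  Job 1: M1 done at 10, M2 done at 26
  Job 2: M1 done at 19, M2 done at 31
  Job 3: M1 done at 23, M2 done at 33
Makespan = 33

33


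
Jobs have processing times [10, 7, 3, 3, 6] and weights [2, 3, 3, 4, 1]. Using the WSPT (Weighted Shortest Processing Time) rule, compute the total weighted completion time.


Compute p/w ratios and sort ascending (WSPT): [(3, 4), (3, 3), (7, 3), (10, 2), (6, 1)]
Compute weighted completion times:
  Job (p=3,w=4): C=3, w*C=4*3=12
  Job (p=3,w=3): C=6, w*C=3*6=18
  Job (p=7,w=3): C=13, w*C=3*13=39
  Job (p=10,w=2): C=23, w*C=2*23=46
  Job (p=6,w=1): C=29, w*C=1*29=29
Total weighted completion time = 144

144


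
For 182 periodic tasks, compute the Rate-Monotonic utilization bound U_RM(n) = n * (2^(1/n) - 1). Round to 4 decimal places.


Compute 2^(1/182) = 1.0038157625
Subtract 1: 1.0038157625 - 1 = 0.0038157625
Multiply by n: 182 * 0.0038157625 = 0.6944687750
Round to 4 dp: 0.6945

0.6945


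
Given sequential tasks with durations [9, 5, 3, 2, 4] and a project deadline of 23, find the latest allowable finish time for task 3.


LF(activity 3) = deadline - sum of successor durations
Successors: activities 4 through 5 with durations [2, 4]
Sum of successor durations = 6
LF = 23 - 6 = 17

17


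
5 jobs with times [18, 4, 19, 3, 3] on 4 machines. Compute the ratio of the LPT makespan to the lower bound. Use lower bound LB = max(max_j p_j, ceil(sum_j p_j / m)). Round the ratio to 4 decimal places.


LPT order: [19, 18, 4, 3, 3]
Machine loads after assignment: [19, 18, 4, 6]
LPT makespan = 19
Lower bound = max(max_job, ceil(total/4)) = max(19, 12) = 19
Ratio = 19 / 19 = 1.0

1.0


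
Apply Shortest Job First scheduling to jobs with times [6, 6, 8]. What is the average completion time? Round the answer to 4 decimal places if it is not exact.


SJF order (ascending): [6, 6, 8]
Completion times:
  Job 1: burst=6, C=6
  Job 2: burst=6, C=12
  Job 3: burst=8, C=20
Average completion = 38/3 = 12.6667

12.6667


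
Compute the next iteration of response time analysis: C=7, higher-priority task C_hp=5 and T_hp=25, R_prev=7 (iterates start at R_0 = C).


R_next = C + ceil(R_prev / T_hp) * C_hp
ceil(7 / 25) = ceil(0.28) = 1
Interference = 1 * 5 = 5
R_next = 7 + 5 = 12

12


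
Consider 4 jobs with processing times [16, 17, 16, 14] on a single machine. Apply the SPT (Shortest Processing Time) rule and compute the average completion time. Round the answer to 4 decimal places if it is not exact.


Sort jobs by processing time (SPT order): [14, 16, 16, 17]
Compute completion times sequentially:
  Job 1: processing = 14, completes at 14
  Job 2: processing = 16, completes at 30
  Job 3: processing = 16, completes at 46
  Job 4: processing = 17, completes at 63
Sum of completion times = 153
Average completion time = 153/4 = 38.25

38.25


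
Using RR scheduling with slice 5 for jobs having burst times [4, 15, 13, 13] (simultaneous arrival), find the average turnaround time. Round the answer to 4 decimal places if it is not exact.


Time quantum = 5
Execution trace:
  J1 runs 4 units, time = 4
  J2 runs 5 units, time = 9
  J3 runs 5 units, time = 14
  J4 runs 5 units, time = 19
  J2 runs 5 units, time = 24
  J3 runs 5 units, time = 29
  J4 runs 5 units, time = 34
  J2 runs 5 units, time = 39
  J3 runs 3 units, time = 42
  J4 runs 3 units, time = 45
Finish times: [4, 39, 42, 45]
Average turnaround = 130/4 = 32.5

32.5


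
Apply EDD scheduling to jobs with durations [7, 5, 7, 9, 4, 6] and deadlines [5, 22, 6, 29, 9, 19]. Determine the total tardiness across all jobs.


Sort by due date (EDD order): [(7, 5), (7, 6), (4, 9), (6, 19), (5, 22), (9, 29)]
Compute completion times and tardiness:
  Job 1: p=7, d=5, C=7, tardiness=max(0,7-5)=2
  Job 2: p=7, d=6, C=14, tardiness=max(0,14-6)=8
  Job 3: p=4, d=9, C=18, tardiness=max(0,18-9)=9
  Job 4: p=6, d=19, C=24, tardiness=max(0,24-19)=5
  Job 5: p=5, d=22, C=29, tardiness=max(0,29-22)=7
  Job 6: p=9, d=29, C=38, tardiness=max(0,38-29)=9
Total tardiness = 40

40


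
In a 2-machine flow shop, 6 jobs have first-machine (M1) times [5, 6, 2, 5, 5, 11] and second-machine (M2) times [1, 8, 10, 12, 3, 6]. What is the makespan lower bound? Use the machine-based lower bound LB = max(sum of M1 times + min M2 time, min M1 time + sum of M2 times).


LB1 = sum(M1 times) + min(M2 times) = 34 + 1 = 35
LB2 = min(M1 times) + sum(M2 times) = 2 + 40 = 42
Lower bound = max(LB1, LB2) = max(35, 42) = 42

42


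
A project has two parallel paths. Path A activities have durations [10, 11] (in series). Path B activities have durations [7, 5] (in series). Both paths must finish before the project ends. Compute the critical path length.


Path A total = 10 + 11 = 21
Path B total = 7 + 5 = 12
Critical path = longest path = max(21, 12) = 21

21


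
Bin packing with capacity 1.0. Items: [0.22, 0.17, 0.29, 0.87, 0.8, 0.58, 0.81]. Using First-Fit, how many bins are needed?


Place items sequentially using First-Fit:
  Item 0.22 -> new Bin 1
  Item 0.17 -> Bin 1 (now 0.39)
  Item 0.29 -> Bin 1 (now 0.68)
  Item 0.87 -> new Bin 2
  Item 0.8 -> new Bin 3
  Item 0.58 -> new Bin 4
  Item 0.81 -> new Bin 5
Total bins used = 5

5


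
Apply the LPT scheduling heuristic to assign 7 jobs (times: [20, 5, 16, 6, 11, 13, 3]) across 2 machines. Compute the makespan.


Sort jobs in decreasing order (LPT): [20, 16, 13, 11, 6, 5, 3]
Assign each job to the least loaded machine:
  Machine 1: jobs [20, 11, 5], load = 36
  Machine 2: jobs [16, 13, 6, 3], load = 38
Makespan = max load = 38

38


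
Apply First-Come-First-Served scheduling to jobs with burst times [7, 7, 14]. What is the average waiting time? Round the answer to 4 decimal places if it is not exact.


FCFS order (as given): [7, 7, 14]
Waiting times:
  Job 1: wait = 0
  Job 2: wait = 7
  Job 3: wait = 14
Sum of waiting times = 21
Average waiting time = 21/3 = 7.0

7.0


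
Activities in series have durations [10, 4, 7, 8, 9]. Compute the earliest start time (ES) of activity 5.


Activity 5 starts after activities 1 through 4 complete.
Predecessor durations: [10, 4, 7, 8]
ES = 10 + 4 + 7 + 8 = 29

29


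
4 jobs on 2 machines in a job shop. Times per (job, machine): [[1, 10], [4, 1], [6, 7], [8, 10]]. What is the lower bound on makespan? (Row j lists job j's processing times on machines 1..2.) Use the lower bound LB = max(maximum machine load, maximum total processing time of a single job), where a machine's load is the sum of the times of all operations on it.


Machine loads:
  Machine 1: 1 + 4 + 6 + 8 = 19
  Machine 2: 10 + 1 + 7 + 10 = 28
Max machine load = 28
Job totals:
  Job 1: 11
  Job 2: 5
  Job 3: 13
  Job 4: 18
Max job total = 18
Lower bound = max(28, 18) = 28

28


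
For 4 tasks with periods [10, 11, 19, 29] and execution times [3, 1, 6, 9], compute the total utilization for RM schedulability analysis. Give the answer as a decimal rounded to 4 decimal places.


Compute individual utilizations (exact fractions):
  Task 1: C/T = 3/10 (approx. 0.3)
  Task 2: C/T = 1/11 (approx. 0.0909)
  Task 3: C/T = 6/19 (approx. 0.3158)
  Task 4: C/T = 9/29 (approx. 0.3103)
Total utilization U = 3/10 + 1/11 + 6/19 + 9/29 = 61643/60610
Rounded to 4 decimal places: U = 1.0170
RM (Liu & Layland) bound for 4 tasks = 0.756828; compare with U = 61643/60610 (approx. 1.017043)
U > 1, so the task set is not schedulable (processor overloaded).

1.0170


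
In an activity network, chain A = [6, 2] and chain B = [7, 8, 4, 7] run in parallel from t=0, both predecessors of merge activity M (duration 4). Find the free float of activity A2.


ES(A2) = sum of predecessors on chain A = 6
EF(A2) = ES + duration = 6 + 2 = 8
Successor of A2 is M. ES(M) = max(sum(A), sum(B)) = max(8, 26) = 26
Free float = ES(successor) - EF(current) = 26 - 8 = 18

18


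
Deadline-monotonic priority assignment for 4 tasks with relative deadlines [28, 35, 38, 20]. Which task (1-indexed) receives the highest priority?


Sort tasks by relative deadline (ascending):
  Task 4: deadline = 20
  Task 1: deadline = 28
  Task 2: deadline = 35
  Task 3: deadline = 38
Priority order (highest first): [4, 1, 2, 3]
Highest priority task = 4

4


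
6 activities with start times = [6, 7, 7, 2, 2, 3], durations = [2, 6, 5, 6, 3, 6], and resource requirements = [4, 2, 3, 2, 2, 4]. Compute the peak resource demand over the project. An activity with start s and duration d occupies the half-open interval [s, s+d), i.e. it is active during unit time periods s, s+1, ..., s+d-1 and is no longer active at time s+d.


Each activity i is active on [start_i, start_i + duration_i).
Compute total resource usage per time slot:
  t=0: active resources = [], total = 0
  t=1: active resources = [], total = 0
  t=2: active resources = [2, 2], total = 4
  t=3: active resources = [2, 2, 4], total = 8
  t=4: active resources = [2, 2, 4], total = 8
  t=5: active resources = [2, 4], total = 6
  t=6: active resources = [4, 2, 4], total = 10
  t=7: active resources = [4, 2, 3, 2, 4], total = 15
  t=8: active resources = [2, 3, 4], total = 9
  t=9: active resources = [2, 3], total = 5
  t=10: active resources = [2, 3], total = 5
  t=11: active resources = [2, 3], total = 5
  t=12: active resources = [2], total = 2
Peak resource demand = 15

15


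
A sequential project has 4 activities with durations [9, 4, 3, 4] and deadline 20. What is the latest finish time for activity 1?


LF(activity 1) = deadline - sum of successor durations
Successors: activities 2 through 4 with durations [4, 3, 4]
Sum of successor durations = 11
LF = 20 - 11 = 9

9


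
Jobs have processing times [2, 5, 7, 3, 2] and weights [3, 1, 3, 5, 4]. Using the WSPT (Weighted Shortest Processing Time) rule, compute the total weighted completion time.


Compute p/w ratios and sort ascending (WSPT): [(2, 4), (3, 5), (2, 3), (7, 3), (5, 1)]
Compute weighted completion times:
  Job (p=2,w=4): C=2, w*C=4*2=8
  Job (p=3,w=5): C=5, w*C=5*5=25
  Job (p=2,w=3): C=7, w*C=3*7=21
  Job (p=7,w=3): C=14, w*C=3*14=42
  Job (p=5,w=1): C=19, w*C=1*19=19
Total weighted completion time = 115

115


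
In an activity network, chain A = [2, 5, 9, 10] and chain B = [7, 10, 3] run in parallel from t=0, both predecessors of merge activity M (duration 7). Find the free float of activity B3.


ES(B3) = sum of predecessors on chain B = 17
EF(B3) = ES + duration = 17 + 3 = 20
Successor of B3 is M. ES(M) = max(sum(A), sum(B)) = max(26, 20) = 26
Free float = ES(successor) - EF(current) = 26 - 20 = 6

6


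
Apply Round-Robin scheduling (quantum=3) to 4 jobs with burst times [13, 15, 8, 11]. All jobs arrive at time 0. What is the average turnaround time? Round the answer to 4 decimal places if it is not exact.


Time quantum = 3
Execution trace:
  J1 runs 3 units, time = 3
  J2 runs 3 units, time = 6
  J3 runs 3 units, time = 9
  J4 runs 3 units, time = 12
  J1 runs 3 units, time = 15
  J2 runs 3 units, time = 18
  J3 runs 3 units, time = 21
  J4 runs 3 units, time = 24
  J1 runs 3 units, time = 27
  J2 runs 3 units, time = 30
  J3 runs 2 units, time = 32
  J4 runs 3 units, time = 35
  J1 runs 3 units, time = 38
  J2 runs 3 units, time = 41
  J4 runs 2 units, time = 43
  J1 runs 1 units, time = 44
  J2 runs 3 units, time = 47
Finish times: [44, 47, 32, 43]
Average turnaround = 166/4 = 41.5

41.5


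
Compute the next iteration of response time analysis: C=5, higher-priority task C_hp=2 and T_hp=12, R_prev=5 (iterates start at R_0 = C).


R_next = C + ceil(R_prev / T_hp) * C_hp
ceil(5 / 12) = ceil(0.4167) = 1
Interference = 1 * 2 = 2
R_next = 5 + 2 = 7

7


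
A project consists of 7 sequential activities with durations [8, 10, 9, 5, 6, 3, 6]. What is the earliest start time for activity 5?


Activity 5 starts after activities 1 through 4 complete.
Predecessor durations: [8, 10, 9, 5]
ES = 8 + 10 + 9 + 5 = 32

32


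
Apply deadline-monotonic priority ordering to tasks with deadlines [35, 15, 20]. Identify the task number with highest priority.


Sort tasks by relative deadline (ascending):
  Task 2: deadline = 15
  Task 3: deadline = 20
  Task 1: deadline = 35
Priority order (highest first): [2, 3, 1]
Highest priority task = 2

2


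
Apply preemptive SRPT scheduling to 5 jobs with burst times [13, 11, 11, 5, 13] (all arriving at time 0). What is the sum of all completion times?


Since all jobs arrive at t=0, SRPT equals SPT ordering.
SPT order: [5, 11, 11, 13, 13]
Completion times:
  Job 1: p=5, C=5
  Job 2: p=11, C=16
  Job 3: p=11, C=27
  Job 4: p=13, C=40
  Job 5: p=13, C=53
Total completion time = 5 + 16 + 27 + 40 + 53 = 141

141


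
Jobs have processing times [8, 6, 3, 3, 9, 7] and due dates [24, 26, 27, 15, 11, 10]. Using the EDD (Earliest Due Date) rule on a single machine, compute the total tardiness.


Sort by due date (EDD order): [(7, 10), (9, 11), (3, 15), (8, 24), (6, 26), (3, 27)]
Compute completion times and tardiness:
  Job 1: p=7, d=10, C=7, tardiness=max(0,7-10)=0
  Job 2: p=9, d=11, C=16, tardiness=max(0,16-11)=5
  Job 3: p=3, d=15, C=19, tardiness=max(0,19-15)=4
  Job 4: p=8, d=24, C=27, tardiness=max(0,27-24)=3
  Job 5: p=6, d=26, C=33, tardiness=max(0,33-26)=7
  Job 6: p=3, d=27, C=36, tardiness=max(0,36-27)=9
Total tardiness = 28

28


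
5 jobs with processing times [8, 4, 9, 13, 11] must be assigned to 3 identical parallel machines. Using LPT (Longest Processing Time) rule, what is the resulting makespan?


Sort jobs in decreasing order (LPT): [13, 11, 9, 8, 4]
Assign each job to the least loaded machine:
  Machine 1: jobs [13], load = 13
  Machine 2: jobs [11, 4], load = 15
  Machine 3: jobs [9, 8], load = 17
Makespan = max load = 17

17


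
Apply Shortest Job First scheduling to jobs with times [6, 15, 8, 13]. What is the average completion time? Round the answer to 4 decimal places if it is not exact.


SJF order (ascending): [6, 8, 13, 15]
Completion times:
  Job 1: burst=6, C=6
  Job 2: burst=8, C=14
  Job 3: burst=13, C=27
  Job 4: burst=15, C=42
Average completion = 89/4 = 22.25

22.25


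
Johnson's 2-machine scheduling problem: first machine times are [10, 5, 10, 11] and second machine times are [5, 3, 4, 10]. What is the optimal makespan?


Apply Johnson's rule:
  Group 1 (a <= b): []
  Group 2 (a > b): [(4, 11, 10), (1, 10, 5), (3, 10, 4), (2, 5, 3)]
Optimal job order: [4, 1, 3, 2]
Schedule:
  Job 4: M1 done at 11, M2 done at 21
  Job 1: M1 done at 21, M2 done at 26
  Job 3: M1 done at 31, M2 done at 35
  Job 2: M1 done at 36, M2 done at 39
Makespan = 39

39


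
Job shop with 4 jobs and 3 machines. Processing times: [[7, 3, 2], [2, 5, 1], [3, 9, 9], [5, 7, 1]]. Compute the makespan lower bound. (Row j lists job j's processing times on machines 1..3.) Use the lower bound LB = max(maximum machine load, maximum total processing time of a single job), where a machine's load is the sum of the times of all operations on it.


Machine loads:
  Machine 1: 7 + 2 + 3 + 5 = 17
  Machine 2: 3 + 5 + 9 + 7 = 24
  Machine 3: 2 + 1 + 9 + 1 = 13
Max machine load = 24
Job totals:
  Job 1: 12
  Job 2: 8
  Job 3: 21
  Job 4: 13
Max job total = 21
Lower bound = max(24, 21) = 24

24


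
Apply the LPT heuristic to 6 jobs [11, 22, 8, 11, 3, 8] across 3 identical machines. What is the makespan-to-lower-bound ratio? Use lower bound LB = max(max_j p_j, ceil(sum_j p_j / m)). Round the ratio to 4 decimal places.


LPT order: [22, 11, 11, 8, 8, 3]
Machine loads after assignment: [22, 22, 19]
LPT makespan = 22
Lower bound = max(max_job, ceil(total/3)) = max(22, 21) = 22
Ratio = 22 / 22 = 1.0

1.0


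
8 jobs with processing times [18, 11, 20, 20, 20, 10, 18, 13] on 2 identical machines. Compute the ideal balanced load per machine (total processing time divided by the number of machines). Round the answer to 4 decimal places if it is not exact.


Total processing time = 18 + 11 + 20 + 20 + 20 + 10 + 18 + 13 = 130
Number of machines = 2
Ideal balanced load = 130 / 2 = 65.0

65.0


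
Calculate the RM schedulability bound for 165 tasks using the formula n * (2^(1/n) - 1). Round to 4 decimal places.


Compute 2^(1/165) = 1.0042097281
Subtract 1: 1.0042097281 - 1 = 0.0042097281
Multiply by n: 165 * 0.0042097281 = 0.6946051365
Round to 4 dp: 0.6946

0.6946


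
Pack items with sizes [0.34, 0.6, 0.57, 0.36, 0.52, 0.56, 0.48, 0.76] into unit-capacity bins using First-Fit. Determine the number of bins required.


Place items sequentially using First-Fit:
  Item 0.34 -> new Bin 1
  Item 0.6 -> Bin 1 (now 0.94)
  Item 0.57 -> new Bin 2
  Item 0.36 -> Bin 2 (now 0.93)
  Item 0.52 -> new Bin 3
  Item 0.56 -> new Bin 4
  Item 0.48 -> Bin 3 (now 1.0)
  Item 0.76 -> new Bin 5
Total bins used = 5

5


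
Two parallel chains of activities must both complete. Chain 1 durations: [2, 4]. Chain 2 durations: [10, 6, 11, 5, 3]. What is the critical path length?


Path A total = 2 + 4 = 6
Path B total = 10 + 6 + 11 + 5 + 3 = 35
Critical path = longest path = max(6, 35) = 35

35
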